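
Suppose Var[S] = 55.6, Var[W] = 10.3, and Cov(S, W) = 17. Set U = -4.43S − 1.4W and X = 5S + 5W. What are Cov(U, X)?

Cov(U, X) = -1799.19

By bilinearity, Cov(U, X) = ac·Var[S] + bd·Var[W] + (ad+bc)·Cov(S, W), with a=-4.43, b=-1.4, c=5, d=5.
ac·Var[S] = (-4.43)·5·55.6 = -1231.54
bd·Var[W] = (-1.4)·5·10.3 = -72.1
(ad+bc)·Cov(S, W) = (-29.15)·17 = -495.55
Cov(U, X) = -1231.54 + (-72.1) + (-495.55) = -1799.19.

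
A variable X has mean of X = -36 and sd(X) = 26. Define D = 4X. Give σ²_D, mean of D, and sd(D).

σ²_D = 10816, mean of D = -144, sd(D) = 104

D = 4X is linear with a = 4, b = 0.
σ²_X = 26² = 676.
σ²_D = a²·σ²_X = 4²·676 = 10816.
mean of D = a·mean of X + b = 4·(-36) = -144.
sd(D) = |a|·sd(X) = |4|·26 = 104.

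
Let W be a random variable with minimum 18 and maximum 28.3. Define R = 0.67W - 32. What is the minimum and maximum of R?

a = 0.67 > 0, so min(R) = a·min(W)+b = 0.67·18 + (-32) = -19.94 and max(R) = 0.67·28.3 + (-32) = -13.039.

min(R) = -19.94, max(R) = -13.039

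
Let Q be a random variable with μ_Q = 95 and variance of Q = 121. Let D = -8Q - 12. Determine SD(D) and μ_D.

SD(D) = 88, μ_D = -772

D = -8Q - 12 is linear with a = -8, b = -12.
SD(Q) = √121 = 11.
SD(D) = |a|·SD(Q) = |-8|·11 = 88.
μ_D = a·μ_Q + b = (-8)·95 + (-12) = -772.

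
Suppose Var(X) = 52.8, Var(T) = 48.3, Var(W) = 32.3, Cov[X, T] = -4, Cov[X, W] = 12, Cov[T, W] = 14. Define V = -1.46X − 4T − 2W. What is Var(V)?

Var(V) = 1261.90848

Var(V) = a²·Var(X) + b²·Var(T) + c²·Var(W) + 2ab·Cov[X, T] + 2ac·Cov[X, W] + 2bc·Cov[T, W], with a = -1.46, b = -4, c = -2.
= 112.54848 + 772.8 + 129.2 + (-46.72) + 70.08 + 224
= 1261.90848.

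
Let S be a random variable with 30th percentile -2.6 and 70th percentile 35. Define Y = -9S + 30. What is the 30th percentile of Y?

30th percentile of Y = -285

Since a = -9 < 0 the transformation is decreasing, reversing order: the 30th percentile of Y corresponds to the 70th percentile of S.
So P_{30}(Y) = a·P_{70}(S) + b = (-9)·35 + 30 = -285.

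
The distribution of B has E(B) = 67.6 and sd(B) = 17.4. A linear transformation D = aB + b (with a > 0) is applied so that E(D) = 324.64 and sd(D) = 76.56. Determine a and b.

a = 4.4, b = 27.2

sd(D) = a·sd(B) (a > 0), so a = 76.56/17.4 = 4.4.
E(D) = a·E(B) + b, so b = 324.64 − 4.4·67.6 = 27.2.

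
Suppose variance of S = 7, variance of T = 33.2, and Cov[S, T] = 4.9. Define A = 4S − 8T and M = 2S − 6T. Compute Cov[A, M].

Cov[A, M] = 1453.6

By bilinearity, Cov[A, M] = ac·variance of S + bd·variance of T + (ad+bc)·Cov[S, T], with a=4, b=-8, c=2, d=-6.
ac·variance of S = 4·2·7 = 56
bd·variance of T = (-8)·(-6)·33.2 = 1593.6
(ad+bc)·Cov[S, T] = (-40)·4.9 = -196
Cov[A, M] = 56 + 1593.6 + (-196) = 1453.6.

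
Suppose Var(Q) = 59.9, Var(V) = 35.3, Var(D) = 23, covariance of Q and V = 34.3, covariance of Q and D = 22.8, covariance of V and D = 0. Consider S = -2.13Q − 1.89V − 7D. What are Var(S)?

Var(S) = a²·Var(Q) + b²·Var(V) + c²·Var(D) + 2ab·covariance of Q and V + 2ac·covariance of Q and D + 2bc·covariance of V and D, with a = -2.13, b = -1.89, c = -7.
= 271.76031 + 126.09513 + 1127 + 276.16302 + 679.896 + 0
= 2480.91446.

Var(S) = 2480.91446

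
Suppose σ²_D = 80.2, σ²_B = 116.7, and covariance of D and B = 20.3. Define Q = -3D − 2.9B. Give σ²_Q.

σ²_Q = a²·σ²_D + b²·σ²_B + 2ab·covariance of D and B with a = -3, b = -2.9.
= (-3)²·80.2 + (-2.9)²·116.7 + 2·(-3)·(-2.9)·20.3
= 721.8 + 981.447 + 353.22 = 2056.467.

σ²_Q = 2056.467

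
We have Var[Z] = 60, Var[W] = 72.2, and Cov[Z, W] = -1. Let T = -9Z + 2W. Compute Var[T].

Var[T] = a²·Var[Z] + b²·Var[W] + 2ab·Cov[Z, W] with a = -9, b = 2.
= (-9)²·60 + 2²·72.2 + 2·(-9)·2·(-1)
= 4860 + 288.8 + 36 = 5184.8.

Var[T] = 5184.8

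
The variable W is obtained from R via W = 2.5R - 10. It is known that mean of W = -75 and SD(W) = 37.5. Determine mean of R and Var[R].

mean of R = -26, Var[R] = 225

From W = 2.5R - 10: mean of W = a·mean of R + b, so mean of R = (mean of W − b)/a = (-75 − (-10))/2.5 = -26.
Var[W] = 37.5² = 1406.25.
Var[W] = a²·Var[R], so Var[R] = 1406.25/2.5² = 225.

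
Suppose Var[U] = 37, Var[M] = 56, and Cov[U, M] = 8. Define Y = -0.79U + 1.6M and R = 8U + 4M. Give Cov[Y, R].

By bilinearity, Cov[Y, R] = ac·Var[U] + bd·Var[M] + (ad+bc)·Cov[U, M], with a=-0.79, b=1.6, c=8, d=4.
ac·Var[U] = (-0.79)·8·37 = -233.84
bd·Var[M] = 1.6·4·56 = 358.4
(ad+bc)·Cov[U, M] = (9.64)·8 = 77.12
Cov[Y, R] = -233.84 + 358.4 + 77.12 = 201.68.

Cov[Y, R] = 201.68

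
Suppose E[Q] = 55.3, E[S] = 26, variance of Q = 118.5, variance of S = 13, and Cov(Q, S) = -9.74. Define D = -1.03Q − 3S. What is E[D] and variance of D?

E[D] = (-1.03)·E[Q] + (-3)·E[S] = (-1.03)·55.3 + (-3)·26 = -134.959.
variance of D = a²·variance of Q + b²·variance of S + 2ab·Cov(Q, S) with a = -1.03, b = -3.
= (-1.03)²·118.5 + (-3)²·13 + 2·(-1.03)·(-3)·(-9.74)
= 125.71665 + 117 + (-60.1932) = 182.52345.

E[D] = -134.959, variance of D = 182.52345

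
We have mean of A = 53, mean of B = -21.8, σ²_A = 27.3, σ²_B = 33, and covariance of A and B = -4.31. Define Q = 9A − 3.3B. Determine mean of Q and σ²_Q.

mean of Q = 548.94, σ²_Q = 2826.684

mean of Q = 9·mean of A + (-3.3)·mean of B = 9·53 + (-3.3)·(-21.8) = 548.94.
σ²_Q = a²·σ²_A + b²·σ²_B + 2ab·covariance of A and B with a = 9, b = -3.3.
= 9²·27.3 + (-3.3)²·33 + 2·9·(-3.3)·(-4.31)
= 2211.3 + 359.37 + 256.014 = 2826.684.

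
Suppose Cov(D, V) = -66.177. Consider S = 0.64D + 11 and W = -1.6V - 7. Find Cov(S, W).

Cov(S, W) = 67.765248

Cov(S, W) = a·c·Cov(D, V) = 0.64·(-1.6)·(-66.177) = 67.765248. Additive constants drop out.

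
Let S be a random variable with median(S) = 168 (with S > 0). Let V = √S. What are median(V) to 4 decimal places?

√S is monotone on this domain, so median(V) = √(168) ≈ 12.9615.

median(V) = 12.9615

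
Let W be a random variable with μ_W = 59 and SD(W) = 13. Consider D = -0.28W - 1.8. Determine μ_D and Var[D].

D = -0.28W - 1.8 is linear with a = -0.28, b = -1.8.
μ_D = a·μ_W + b = (-0.28)·59 + (-1.8) = -18.32.
Var[W] = 13² = 169.
Var[D] = a²·Var[W] = (-0.28)²·169 = 13.2496 (the additive constant -1.8 does not affect variance).

μ_D = -18.32, Var[D] = 13.2496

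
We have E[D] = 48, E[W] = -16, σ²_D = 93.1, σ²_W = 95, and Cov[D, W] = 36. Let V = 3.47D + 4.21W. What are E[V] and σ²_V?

E[V] = 3.47·E[D] + 4.21·E[W] = 3.47·48 + 4.21·(-16) = 99.2.
σ²_V = a²·σ²_D + b²·σ²_W + 2ab·Cov[D, W] with a = 3.47, b = 4.21.
= 3.47²·93.1 + 4.21²·95 + 2·3.47·4.21·36
= 1121.00779 + 1683.7895 + 1051.8264 = 3856.62369.

E[V] = 99.2, σ²_V = 3856.62369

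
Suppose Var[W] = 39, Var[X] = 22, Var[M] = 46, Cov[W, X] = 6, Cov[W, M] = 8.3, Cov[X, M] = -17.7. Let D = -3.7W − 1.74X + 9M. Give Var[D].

Var[D] = 4405.3572

Var[D] = a²·Var[W] + b²·Var[X] + c²·Var[M] + 2ab·Cov[W, X] + 2ac·Cov[W, M] + 2bc·Cov[X, M], with a = -3.7, b = -1.74, c = 9.
= 533.91 + 66.6072 + 3726 + 77.256 + (-552.78) + 554.364
= 4405.3572.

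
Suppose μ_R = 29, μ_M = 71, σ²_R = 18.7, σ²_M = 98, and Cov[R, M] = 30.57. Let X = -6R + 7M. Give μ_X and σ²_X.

μ_X = (-6)·μ_R + 7·μ_M = (-6)·29 + 7·71 = 323.
σ²_X = a²·σ²_R + b²·σ²_M + 2ab·Cov[R, M] with a = -6, b = 7.
= (-6)²·18.7 + 7²·98 + 2·(-6)·7·30.57
= 673.2 + 4802 + (-2567.88) = 2907.32.

μ_X = 323, σ²_X = 2907.32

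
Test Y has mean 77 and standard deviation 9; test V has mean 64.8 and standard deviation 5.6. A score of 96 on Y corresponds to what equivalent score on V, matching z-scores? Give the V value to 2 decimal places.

V = 76.62

z = (96 − 77)/9 ≈ 2.1111.
V = 64.8 + z·5.6 = 64.8 + (96 − 77)·5.6/9 ≈ 76.62.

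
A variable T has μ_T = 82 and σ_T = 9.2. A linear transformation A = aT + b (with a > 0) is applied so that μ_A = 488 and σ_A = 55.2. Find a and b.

σ_A = a·σ_T (a > 0), so a = 55.2/9.2 = 6.
μ_A = a·μ_T + b, so b = 488 − 6·82 = -4.

a = 6, b = -4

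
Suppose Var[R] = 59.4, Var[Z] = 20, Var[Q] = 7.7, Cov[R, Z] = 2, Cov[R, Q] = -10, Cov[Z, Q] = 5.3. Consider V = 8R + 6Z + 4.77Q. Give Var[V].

Var[V] = 4428.96933

Var[V] = a²·Var[R] + b²·Var[Z] + c²·Var[Q] + 2ab·Cov[R, Z] + 2ac·Cov[R, Q] + 2bc·Cov[Z, Q], with a = 8, b = 6, c = 4.77.
= 3801.6 + 720 + 175.19733 + 192 + (-763.2) + 303.372
= 4428.96933.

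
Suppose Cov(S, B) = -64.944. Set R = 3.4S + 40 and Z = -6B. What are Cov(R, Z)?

Cov(R, Z) = a·c·Cov(S, B) = 3.4·(-6)·(-64.944) = 1324.8576. Additive constants drop out.

Cov(R, Z) = 1324.8576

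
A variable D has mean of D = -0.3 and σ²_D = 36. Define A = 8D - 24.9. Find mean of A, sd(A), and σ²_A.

A = 8D - 24.9 is linear with a = 8, b = -24.9.
mean of A = a·mean of D + b = 8·(-0.3) + (-24.9) = -27.3.
sd(D) = √36 = 6.
sd(A) = |a|·sd(D) = |8|·6 = 48.
σ²_A = a²·σ²_D = 8²·36 = 2304 (the additive constant -24.9 does not affect variance).

mean of A = -27.3, sd(A) = 48, σ²_A = 2304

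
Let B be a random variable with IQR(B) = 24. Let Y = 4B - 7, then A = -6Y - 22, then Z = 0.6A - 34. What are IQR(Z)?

IQR(Z) = 345.6

IQR(Y) = |4|·24 = 96.
IQR(A) = |-6|·96 = 576.
IQR(Z) = |0.6|·576 = 345.6.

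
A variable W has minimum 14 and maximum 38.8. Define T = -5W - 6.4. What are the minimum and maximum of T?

min(T) = -200.4, max(T) = -76.4

a = -5 < 0, so order reverses: min(T) = a·max(W)+b = (-5)·38.8 + (-6.4) = -200.4; max(T) = a·min(W)+b = (-5)·14 + (-6.4) = -76.4.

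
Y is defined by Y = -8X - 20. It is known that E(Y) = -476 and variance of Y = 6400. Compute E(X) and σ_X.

From Y = -8X - 20: E(Y) = a·E(X) + b, so E(X) = (E(Y) − b)/a = (-476 − (-20))/(-8) = 57.
σ_Y = √6400 = 80.
σ_Y = |a|·σ_X, so σ_X = 80/|-8| = 10.

E(X) = 57, σ_X = 10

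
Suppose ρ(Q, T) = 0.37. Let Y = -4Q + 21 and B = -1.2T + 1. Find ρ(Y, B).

ρ(Y, B) = 0.37

Linear rescalings preserve correlation up to sign; here the slopes -4 and -1.2 have the same sign, so ρ(Y, B) = ρ(Q, T) = 0.37.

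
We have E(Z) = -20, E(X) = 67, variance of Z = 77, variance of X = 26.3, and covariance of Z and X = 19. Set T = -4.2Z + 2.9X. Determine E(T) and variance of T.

E(T) = 278.3, variance of T = 1116.623

E(T) = (-4.2)·E(Z) + 2.9·E(X) = (-4.2)·(-20) + 2.9·67 = 278.3.
variance of T = a²·variance of Z + b²·variance of X + 2ab·covariance of Z and X with a = -4.2, b = 2.9.
= (-4.2)²·77 + 2.9²·26.3 + 2·(-4.2)·2.9·19
= 1358.28 + 221.183 + (-462.84) = 1116.623.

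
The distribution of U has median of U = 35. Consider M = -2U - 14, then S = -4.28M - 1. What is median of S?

median of S = 358.52

median of M = (-2)·35 + (-14) = -84.
median of S = (-4.28)·(-84) + (-1) = 358.52.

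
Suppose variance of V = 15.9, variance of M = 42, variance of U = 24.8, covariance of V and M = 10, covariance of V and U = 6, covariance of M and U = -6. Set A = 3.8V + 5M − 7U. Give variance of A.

variance of A = 2975.596

variance of A = a²·variance of V + b²·variance of M + c²·variance of U + 2ab·covariance of V and M + 2ac·covariance of V and U + 2bc·covariance of M and U, with a = 3.8, b = 5, c = -7.
= 229.596 + 1050 + 1215.2 + 380 + (-319.2) + 420
= 2975.596.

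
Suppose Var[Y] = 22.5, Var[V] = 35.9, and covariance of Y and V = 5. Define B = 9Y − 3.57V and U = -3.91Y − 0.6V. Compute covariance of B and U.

covariance of B and U = -672.0837

By bilinearity, covariance of B and U = ac·Var[Y] + bd·Var[V] + (ad+bc)·covariance of Y and V, with a=9, b=-3.57, c=-3.91, d=-0.6.
ac·Var[Y] = 9·(-3.91)·22.5 = -791.775
bd·Var[V] = (-3.57)·(-0.6)·35.9 = 76.8978
(ad+bc)·covariance of Y and V = (8.5587)·5 = 42.7935
covariance of B and U = -791.775 + 76.8978 + 42.7935 = -672.0837.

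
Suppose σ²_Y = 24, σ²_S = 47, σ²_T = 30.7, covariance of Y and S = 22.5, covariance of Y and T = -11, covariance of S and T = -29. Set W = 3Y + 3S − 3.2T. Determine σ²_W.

σ²_W = 2126.368

σ²_W = a²·σ²_Y + b²·σ²_S + c²·σ²_T + 2ab·covariance of Y and S + 2ac·covariance of Y and T + 2bc·covariance of S and T, with a = 3, b = 3, c = -3.2.
= 216 + 423 + 314.368 + 405 + 211.2 + 556.8
= 2126.368.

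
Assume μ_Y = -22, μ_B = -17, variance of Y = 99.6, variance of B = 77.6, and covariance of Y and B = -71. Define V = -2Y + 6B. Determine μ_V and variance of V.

μ_V = -58, variance of V = 4896

μ_V = (-2)·μ_Y + 6·μ_B = (-2)·(-22) + 6·(-17) = -58.
variance of V = a²·variance of Y + b²·variance of B + 2ab·covariance of Y and B with a = -2, b = 6.
= (-2)²·99.6 + 6²·77.6 + 2·(-2)·6·(-71)
= 398.4 + 2793.6 + 1704 = 4896.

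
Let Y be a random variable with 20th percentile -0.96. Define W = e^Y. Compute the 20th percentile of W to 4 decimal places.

e^Y is increasing, so P_{20}(W) = g(P_{20}(Y)) ≈ 0.3829.

20th percentile of W = 0.3829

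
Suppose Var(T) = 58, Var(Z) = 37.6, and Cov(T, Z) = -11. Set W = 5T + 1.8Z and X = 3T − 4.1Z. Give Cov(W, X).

By bilinearity, Cov(W, X) = ac·Var(T) + bd·Var(Z) + (ad+bc)·Cov(T, Z), with a=5, b=1.8, c=3, d=-4.1.
ac·Var(T) = 5·3·58 = 870
bd·Var(Z) = 1.8·(-4.1)·37.6 = -277.488
(ad+bc)·Cov(T, Z) = (-15.1)·(-11) = 166.1
Cov(W, X) = 870 + (-277.488) + 166.1 = 758.612.

Cov(W, X) = 758.612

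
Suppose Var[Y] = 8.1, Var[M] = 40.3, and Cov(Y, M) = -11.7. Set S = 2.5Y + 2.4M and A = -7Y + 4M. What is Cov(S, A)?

Cov(S, A) = 324.69

By bilinearity, Cov(S, A) = ac·Var[Y] + bd·Var[M] + (ad+bc)·Cov(Y, M), with a=2.5, b=2.4, c=-7, d=4.
ac·Var[Y] = 2.5·(-7)·8.1 = -141.75
bd·Var[M] = 2.4·4·40.3 = 386.88
(ad+bc)·Cov(Y, M) = (-6.8)·(-11.7) = 79.56
Cov(S, A) = -141.75 + 386.88 + 79.56 = 324.69.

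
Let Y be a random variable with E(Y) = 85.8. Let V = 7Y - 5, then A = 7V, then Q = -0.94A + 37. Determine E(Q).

E(V) = 7·85.8 + (-5) = 595.6.
E(A) = 7·595.6 = 4169.2.
E(Q) = (-0.94)·4169.2 + 37 = -3882.048.

E(Q) = -3882.048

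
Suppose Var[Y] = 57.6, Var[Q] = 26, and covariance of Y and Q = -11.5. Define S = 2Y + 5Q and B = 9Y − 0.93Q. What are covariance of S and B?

By bilinearity, covariance of S and B = ac·Var[Y] + bd·Var[Q] + (ad+bc)·covariance of Y and Q, with a=2, b=5, c=9, d=-0.93.
ac·Var[Y] = 2·9·57.6 = 1036.8
bd·Var[Q] = 5·(-0.93)·26 = -120.9
(ad+bc)·covariance of Y and Q = (43.14)·(-11.5) = -496.11
covariance of S and B = 1036.8 + (-120.9) + (-496.11) = 419.79.

covariance of S and B = 419.79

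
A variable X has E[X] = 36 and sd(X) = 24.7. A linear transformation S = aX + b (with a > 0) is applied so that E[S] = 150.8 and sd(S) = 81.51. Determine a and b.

sd(S) = a·sd(X) (a > 0), so a = 81.51/24.7 = 3.3.
E[S] = a·E[X] + b, so b = 150.8 − 3.3·36 = 32.

a = 3.3, b = 32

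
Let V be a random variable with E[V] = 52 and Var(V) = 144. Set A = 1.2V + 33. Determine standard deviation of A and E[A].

standard deviation of A = 14.4, E[A] = 95.4

A = 1.2V + 33 is linear with a = 1.2, b = 33.
standard deviation of V = √144 = 12.
standard deviation of A = |a|·standard deviation of V = |1.2|·12 = 14.4.
E[A] = a·E[V] + b = 1.2·52 + 33 = 95.4.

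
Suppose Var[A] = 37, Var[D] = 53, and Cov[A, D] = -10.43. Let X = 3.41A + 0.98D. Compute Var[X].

Var[X] = a²·Var[A] + b²·Var[D] + 2ab·Cov[A, D] with a = 3.41, b = 0.98.
= 3.41²·37 + 0.98²·53 + 2·3.41·0.98·(-10.43)
= 430.2397 + 50.9012 + (-69.709948) = 411.430952.

Var[X] = 411.430952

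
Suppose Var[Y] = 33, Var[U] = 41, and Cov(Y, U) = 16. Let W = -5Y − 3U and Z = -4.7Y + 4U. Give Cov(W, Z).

Cov(W, Z) = 189.1

By bilinearity, Cov(W, Z) = ac·Var[Y] + bd·Var[U] + (ad+bc)·Cov(Y, U), with a=-5, b=-3, c=-4.7, d=4.
ac·Var[Y] = (-5)·(-4.7)·33 = 775.5
bd·Var[U] = (-3)·4·41 = -492
(ad+bc)·Cov(Y, U) = (-5.9)·16 = -94.4
Cov(W, Z) = 775.5 + (-492) + (-94.4) = 189.1.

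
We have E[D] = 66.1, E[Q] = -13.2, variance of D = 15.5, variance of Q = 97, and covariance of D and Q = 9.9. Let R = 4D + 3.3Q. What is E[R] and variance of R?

E[R] = 220.84, variance of R = 1565.69

E[R] = 4·E[D] + 3.3·E[Q] = 4·66.1 + 3.3·(-13.2) = 220.84.
variance of R = a²·variance of D + b²·variance of Q + 2ab·covariance of D and Q with a = 4, b = 3.3.
= 4²·15.5 + 3.3²·97 + 2·4·3.3·9.9
= 248 + 1056.33 + 261.36 = 1565.69.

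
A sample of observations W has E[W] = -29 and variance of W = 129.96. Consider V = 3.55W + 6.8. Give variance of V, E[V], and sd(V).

V = 3.55W + 6.8 is linear with a = 3.55, b = 6.8.
variance of V = a²·variance of W = 3.55²·129.96 = 1637.8209 (the additive constant 6.8 does not affect variance).
E[V] = a·E[W] + b = 3.55·(-29) + 6.8 = -96.15.
sd(W) = √129.96 = 11.4.
sd(V) = |a|·sd(W) = |3.55|·11.4 = 40.47.

variance of V = 1637.8209, E[V] = -96.15, sd(V) = 40.47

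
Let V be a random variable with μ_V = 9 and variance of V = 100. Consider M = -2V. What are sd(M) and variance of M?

sd(M) = 20, variance of M = 400

M = -2V is linear with a = -2, b = 0.
sd(V) = √100 = 10.
sd(M) = |a|·sd(V) = |-2|·10 = 20.
variance of M = a²·variance of V = (-2)²·100 = 400.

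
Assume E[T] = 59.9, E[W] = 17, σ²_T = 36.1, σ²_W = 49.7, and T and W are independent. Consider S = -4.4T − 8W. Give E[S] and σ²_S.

E[S] = -399.56, σ²_S = 3879.696

E[S] = (-4.4)·E[T] + (-8)·E[W] = (-4.4)·59.9 + (-8)·17 = -399.56.
σ²_S = a²·σ²_T + b²·σ²_W + 2ab·Cov[T, W] with a = -4.4, b = -8.
Independence gives Cov[T, W] = 0.
= (-4.4)²·36.1 + (-8)²·49.7 + 2·(-4.4)·(-8)·0
= 698.896 + 3180.8 + 0 = 3879.696.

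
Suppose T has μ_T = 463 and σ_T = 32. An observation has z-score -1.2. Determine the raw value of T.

T = 424.6

T = μ_T + z·σ_T = 463 + (-1.2)·32 = 424.6.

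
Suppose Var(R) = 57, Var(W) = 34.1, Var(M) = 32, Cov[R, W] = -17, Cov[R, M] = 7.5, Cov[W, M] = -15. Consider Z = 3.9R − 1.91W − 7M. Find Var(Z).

Var(Z) = a²·Var(R) + b²·Var(W) + c²·Var(M) + 2ab·Cov[R, W] + 2ac·Cov[R, M] + 2bc·Cov[W, M], with a = 3.9, b = -1.91, c = -7.
= 866.97 + 124.40021 + 1568 + 253.266 + (-409.5) + (-401.1)
= 2002.03621.

Var(Z) = 2002.03621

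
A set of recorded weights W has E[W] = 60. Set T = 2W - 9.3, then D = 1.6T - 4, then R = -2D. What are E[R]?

E[T] = 2·60 + (-9.3) = 110.7.
E[D] = 1.6·110.7 + (-4) = 173.12.
E[R] = (-2)·173.12 = -346.24.

E[R] = -346.24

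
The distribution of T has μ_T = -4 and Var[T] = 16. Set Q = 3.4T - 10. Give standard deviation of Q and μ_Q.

Q = 3.4T - 10 is linear with a = 3.4, b = -10.
standard deviation of T = √16 = 4.
standard deviation of Q = |a|·standard deviation of T = |3.4|·4 = 13.6.
μ_Q = a·μ_T + b = 3.4·(-4) + (-10) = -23.6.

standard deviation of Q = 13.6, μ_Q = -23.6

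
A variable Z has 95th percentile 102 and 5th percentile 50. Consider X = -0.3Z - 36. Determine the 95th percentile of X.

95th percentile of X = -51

Since a = -0.3 < 0 the transformation is decreasing, reversing order: the 95th percentile of X corresponds to the 5th percentile of Z.
So P_{95}(X) = a·P_{5}(Z) + b = (-0.3)·50 + (-36) = -51.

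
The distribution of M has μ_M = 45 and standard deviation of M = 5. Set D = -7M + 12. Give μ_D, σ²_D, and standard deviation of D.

μ_D = -303, σ²_D = 1225, standard deviation of D = 35

D = -7M + 12 is linear with a = -7, b = 12.
μ_D = a·μ_M + b = (-7)·45 + 12 = -303.
σ²_M = 5² = 25.
σ²_D = a²·σ²_M = (-7)²·25 = 1225 (the additive constant 12 does not affect variance).
standard deviation of D = |a|·standard deviation of M = |-7|·5 = 35.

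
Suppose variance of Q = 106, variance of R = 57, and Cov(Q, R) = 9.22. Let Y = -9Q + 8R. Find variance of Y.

variance of Y = a²·variance of Q + b²·variance of R + 2ab·Cov(Q, R) with a = -9, b = 8.
= (-9)²·106 + 8²·57 + 2·(-9)·8·9.22
= 8586 + 3648 + (-1327.68) = 10906.32.

variance of Y = 10906.32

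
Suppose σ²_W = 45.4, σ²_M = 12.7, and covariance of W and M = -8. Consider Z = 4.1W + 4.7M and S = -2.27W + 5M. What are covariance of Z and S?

covariance of Z and S = -202.7358

By bilinearity, covariance of Z and S = ac·σ²_W + bd·σ²_M + (ad+bc)·covariance of W and M, with a=4.1, b=4.7, c=-2.27, d=5.
ac·σ²_W = 4.1·(-2.27)·45.4 = -422.5378
bd·σ²_M = 4.7·5·12.7 = 298.45
(ad+bc)·covariance of W and M = (9.831)·(-8) = -78.648
covariance of Z and S = -422.5378 + 298.45 + (-78.648) = -202.7358.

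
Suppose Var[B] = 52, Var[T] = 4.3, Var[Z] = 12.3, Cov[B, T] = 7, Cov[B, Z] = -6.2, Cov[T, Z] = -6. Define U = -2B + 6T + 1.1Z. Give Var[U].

Var[U] = a²·Var[B] + b²·Var[T] + c²·Var[Z] + 2ab·Cov[B, T] + 2ac·Cov[B, Z] + 2bc·Cov[T, Z], with a = -2, b = 6, c = 1.1.
= 208 + 154.8 + 14.883 + (-168) + 27.28 + (-79.2)
= 157.763.

Var[U] = 157.763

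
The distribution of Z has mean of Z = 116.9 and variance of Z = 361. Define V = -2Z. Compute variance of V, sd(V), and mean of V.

variance of V = 1444, sd(V) = 38, mean of V = -233.8

V = -2Z is linear with a = -2, b = 0.
variance of V = a²·variance of Z = (-2)²·361 = 1444.
sd(Z) = √361 = 19.
sd(V) = |a|·sd(Z) = |-2|·19 = 38.
mean of V = a·mean of Z + b = (-2)·116.9 = -233.8.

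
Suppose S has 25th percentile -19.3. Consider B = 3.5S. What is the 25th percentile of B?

25th percentile of B = -67.55

Since a = 3.5 > 0 the transformation is increasing, so the 25th percentile of B = a·(P_{25} of S) + b = 3.5·(-19.3) = -67.55.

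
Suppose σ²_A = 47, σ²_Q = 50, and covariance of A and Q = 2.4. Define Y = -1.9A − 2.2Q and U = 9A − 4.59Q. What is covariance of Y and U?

covariance of Y and U = -325.3896

By bilinearity, covariance of Y and U = ac·σ²_A + bd·σ²_Q + (ad+bc)·covariance of A and Q, with a=-1.9, b=-2.2, c=9, d=-4.59.
ac·σ²_A = (-1.9)·9·47 = -803.7
bd·σ²_Q = (-2.2)·(-4.59)·50 = 504.9
(ad+bc)·covariance of A and Q = (-11.079)·2.4 = -26.5896
covariance of Y and U = -803.7 + 504.9 + (-26.5896) = -325.3896.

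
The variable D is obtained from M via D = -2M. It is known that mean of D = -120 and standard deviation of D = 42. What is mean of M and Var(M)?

mean of M = 60, Var(M) = 441

From D = -2M: mean of D = a·mean of M + b, so mean of M = (mean of D − b)/a = (-120 − 0)/(-2) = 60.
Var(D) = 42² = 1764.
Var(D) = a²·Var(M), so Var(M) = 1764/(-2)² = 441.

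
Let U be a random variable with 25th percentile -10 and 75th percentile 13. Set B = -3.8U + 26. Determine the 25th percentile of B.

25th percentile of B = -23.4

Since a = -3.8 < 0 the transformation is decreasing, reversing order: the 25th percentile of B corresponds to the 75th percentile of U.
So P_{25}(B) = a·P_{75}(U) + b = (-3.8)·13 + 26 = -23.4.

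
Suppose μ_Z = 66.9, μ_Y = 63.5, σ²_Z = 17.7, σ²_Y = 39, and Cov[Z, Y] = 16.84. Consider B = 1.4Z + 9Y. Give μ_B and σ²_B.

μ_B = 1.4·μ_Z + 9·μ_Y = 1.4·66.9 + 9·63.5 = 665.16.
σ²_B = a²·σ²_Z + b²·σ²_Y + 2ab·Cov[Z, Y] with a = 1.4, b = 9.
= 1.4²·17.7 + 9²·39 + 2·1.4·9·16.84
= 34.692 + 3159 + 424.368 = 3618.06.

μ_B = 665.16, σ²_B = 3618.06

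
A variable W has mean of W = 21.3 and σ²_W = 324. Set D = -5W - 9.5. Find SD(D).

SD(D) = 90

D = -5W - 9.5 is linear with a = -5, b = -9.5.
SD(W) = √324 = 18.
SD(D) = |a|·SD(W) = |-5|·18 = 90.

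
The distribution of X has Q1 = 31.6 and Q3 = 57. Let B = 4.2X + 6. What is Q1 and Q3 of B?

a = 4.2 > 0: Q1(B) = a·Q1(X)+b = 138.72, Q3(B) = a·Q3(X)+b = 245.4.

Q1(B) = 138.72, Q3(B) = 245.4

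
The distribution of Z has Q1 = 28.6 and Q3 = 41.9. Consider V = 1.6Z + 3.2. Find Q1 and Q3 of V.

Q1(V) = 48.96, Q3(V) = 70.24

a = 1.6 > 0: Q1(V) = a·Q1(Z)+b = 48.96, Q3(V) = a·Q3(Z)+b = 70.24.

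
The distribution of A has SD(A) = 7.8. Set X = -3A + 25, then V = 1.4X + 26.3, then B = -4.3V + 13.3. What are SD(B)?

SD(X) = |-3|·7.8 = 23.4.
SD(V) = |1.4|·23.4 = 32.76.
SD(B) = |-4.3|·32.76 = 140.868.

SD(B) = 140.868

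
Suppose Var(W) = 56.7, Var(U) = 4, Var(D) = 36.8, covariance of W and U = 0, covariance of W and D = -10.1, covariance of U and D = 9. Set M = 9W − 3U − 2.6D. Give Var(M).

Var(M) = 5490.548

Var(M) = a²·Var(W) + b²·Var(U) + c²·Var(D) + 2ab·covariance of W and U + 2ac·covariance of W and D + 2bc·covariance of U and D, with a = 9, b = -3, c = -2.6.
= 4592.7 + 36 + 248.768 + 0 + 472.68 + 140.4
= 5490.548.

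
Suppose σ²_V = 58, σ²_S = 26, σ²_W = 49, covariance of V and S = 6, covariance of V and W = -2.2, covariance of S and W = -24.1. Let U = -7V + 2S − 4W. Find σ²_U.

σ²_U = 3824.4

σ²_U = a²·σ²_V + b²·σ²_S + c²·σ²_W + 2ab·covariance of V and S + 2ac·covariance of V and W + 2bc·covariance of S and W, with a = -7, b = 2, c = -4.
= 2842 + 104 + 784 + (-168) + (-123.2) + 385.6
= 3824.4.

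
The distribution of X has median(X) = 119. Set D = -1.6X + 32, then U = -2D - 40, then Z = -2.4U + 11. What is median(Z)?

median(Z) = -653.32

median(D) = (-1.6)·119 + 32 = -158.4.
median(U) = (-2)·(-158.4) + (-40) = 276.8.
median(Z) = (-2.4)·276.8 + 11 = -653.32.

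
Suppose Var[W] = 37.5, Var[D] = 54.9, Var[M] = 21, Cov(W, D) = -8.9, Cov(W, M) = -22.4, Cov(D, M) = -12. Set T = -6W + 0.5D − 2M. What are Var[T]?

Var[T] = a²·Var[W] + b²·Var[D] + c²·Var[M] + 2ab·Cov(W, D) + 2ac·Cov(W, M) + 2bc·Cov(D, M), with a = -6, b = 0.5, c = -2.
= 1350 + 13.725 + 84 + 53.4 + (-537.6) + 24
= 987.525.

Var[T] = 987.525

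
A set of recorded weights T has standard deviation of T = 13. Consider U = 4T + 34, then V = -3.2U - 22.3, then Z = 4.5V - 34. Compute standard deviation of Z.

standard deviation of U = |4|·13 = 52.
standard deviation of V = |-3.2|·52 = 166.4.
standard deviation of Z = |4.5|·166.4 = 748.8.

standard deviation of Z = 748.8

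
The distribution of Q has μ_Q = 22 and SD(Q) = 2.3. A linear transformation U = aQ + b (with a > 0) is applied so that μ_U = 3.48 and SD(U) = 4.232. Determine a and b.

SD(U) = a·SD(Q) (a > 0), so a = 4.232/2.3 = 1.84.
μ_U = a·μ_Q + b, so b = 3.48 − 1.84·22 = -37.

a = 1.84, b = -37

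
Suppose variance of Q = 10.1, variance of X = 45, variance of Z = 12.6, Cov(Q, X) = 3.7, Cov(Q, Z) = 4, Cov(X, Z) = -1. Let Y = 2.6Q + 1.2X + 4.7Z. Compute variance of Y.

variance of Y = 520.978

variance of Y = a²·variance of Q + b²·variance of X + c²·variance of Z + 2ab·Cov(Q, X) + 2ac·Cov(Q, Z) + 2bc·Cov(X, Z), with a = 2.6, b = 1.2, c = 4.7.
= 68.276 + 64.8 + 278.334 + 23.088 + 97.76 + (-11.28)
= 520.978.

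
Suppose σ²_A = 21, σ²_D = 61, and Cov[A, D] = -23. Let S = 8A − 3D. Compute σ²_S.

σ²_S = a²·σ²_A + b²·σ²_D + 2ab·Cov[A, D] with a = 8, b = -3.
= 8²·21 + (-3)²·61 + 2·8·(-3)·(-23)
= 1344 + 549 + 1104 = 2997.

σ²_S = 2997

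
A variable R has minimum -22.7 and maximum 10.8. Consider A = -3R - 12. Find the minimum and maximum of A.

min(A) = -44.4, max(A) = 56.1

a = -3 < 0, so order reverses: min(A) = a·max(R)+b = (-3)·10.8 + (-12) = -44.4; max(A) = a·min(R)+b = (-3)·(-22.7) + (-12) = 56.1.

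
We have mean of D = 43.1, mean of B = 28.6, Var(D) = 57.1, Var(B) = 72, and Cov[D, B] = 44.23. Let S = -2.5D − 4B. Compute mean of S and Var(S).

mean of S = -222.15, Var(S) = 2393.475

mean of S = (-2.5)·mean of D + (-4)·mean of B = (-2.5)·43.1 + (-4)·28.6 = -222.15.
Var(S) = a²·Var(D) + b²·Var(B) + 2ab·Cov[D, B] with a = -2.5, b = -4.
= (-2.5)²·57.1 + (-4)²·72 + 2·(-2.5)·(-4)·44.23
= 356.875 + 1152 + 884.6 = 2393.475.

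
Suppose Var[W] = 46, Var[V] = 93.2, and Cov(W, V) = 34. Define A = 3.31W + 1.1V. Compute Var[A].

Var[A] = a²·Var[W] + b²·Var[V] + 2ab·Cov(W, V) with a = 3.31, b = 1.1.
= 3.31²·46 + 1.1²·93.2 + 2·3.31·1.1·34
= 503.9806 + 112.772 + 247.588 = 864.3406.

Var[A] = 864.3406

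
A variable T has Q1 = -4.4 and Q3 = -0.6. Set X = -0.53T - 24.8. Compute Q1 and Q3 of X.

Q1(X) = -24.482, Q3(X) = -22.468

a = -0.53 < 0 reverses order: Q1(X) comes from Q3(T), Q3(X) from Q1(T).
Q1(X) = (-0.53)·(-0.6) + (-24.8) = -24.482; Q3(X) = (-0.53)·(-4.4) + (-24.8) = -22.468.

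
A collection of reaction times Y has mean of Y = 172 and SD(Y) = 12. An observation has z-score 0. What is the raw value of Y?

Y = mean of Y + z·SD(Y) = 172 + 0·12 = 172.

Y = 172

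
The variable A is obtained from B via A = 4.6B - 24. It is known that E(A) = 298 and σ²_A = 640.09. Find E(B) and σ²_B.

From A = 4.6B - 24: E(A) = a·E(B) + b, so E(B) = (E(A) − b)/a = (298 − (-24))/4.6 = 70.
σ²_A = a²·σ²_B, so σ²_B = 640.09/4.6² = 30.25.

E(B) = 70, σ²_B = 30.25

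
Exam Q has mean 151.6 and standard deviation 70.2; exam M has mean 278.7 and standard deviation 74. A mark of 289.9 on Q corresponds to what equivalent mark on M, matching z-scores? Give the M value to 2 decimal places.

M = 424.49

z = (289.9 − 151.6)/70.2 ≈ 1.9701.
M = 278.7 + z·74 = 278.7 + (289.9 − 151.6)·74/70.2 ≈ 424.49.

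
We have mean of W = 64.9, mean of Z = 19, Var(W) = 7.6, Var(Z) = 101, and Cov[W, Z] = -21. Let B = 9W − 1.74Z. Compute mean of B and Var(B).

mean of B = 551.04, Var(B) = 1579.1076

mean of B = 9·mean of W + (-1.74)·mean of Z = 9·64.9 + (-1.74)·19 = 551.04.
Var(B) = a²·Var(W) + b²·Var(Z) + 2ab·Cov[W, Z] with a = 9, b = -1.74.
= 9²·7.6 + (-1.74)²·101 + 2·9·(-1.74)·(-21)
= 615.6 + 305.7876 + 657.72 = 1579.1076.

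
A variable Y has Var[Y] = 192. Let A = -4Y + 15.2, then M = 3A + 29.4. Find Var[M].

Var[A] = (-4)²·192 = 3072.
Var[M] = 3²·3072 = 27648.

Var[M] = 27648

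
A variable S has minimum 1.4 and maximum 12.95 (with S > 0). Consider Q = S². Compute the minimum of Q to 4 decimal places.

S² is increasing on this domain, so min(Q) comes from min(S) = 1.4: min(Q) = square(1.4) = 1.96.

min(Q) = 1.96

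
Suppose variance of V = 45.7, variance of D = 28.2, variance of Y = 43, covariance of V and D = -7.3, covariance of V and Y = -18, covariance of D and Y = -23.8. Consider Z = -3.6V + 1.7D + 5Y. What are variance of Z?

variance of Z = 2081.522

variance of Z = a²·variance of V + b²·variance of D + c²·variance of Y + 2ab·covariance of V and D + 2ac·covariance of V and Y + 2bc·covariance of D and Y, with a = -3.6, b = 1.7, c = 5.
= 592.272 + 81.498 + 1075 + 89.352 + 648 + (-404.6)
= 2081.522.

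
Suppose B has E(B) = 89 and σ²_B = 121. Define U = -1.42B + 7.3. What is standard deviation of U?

U = -1.42B + 7.3 is linear with a = -1.42, b = 7.3.
standard deviation of B = √121 = 11.
standard deviation of U = |a|·standard deviation of B = |-1.42|·11 = 15.62.

standard deviation of U = 15.62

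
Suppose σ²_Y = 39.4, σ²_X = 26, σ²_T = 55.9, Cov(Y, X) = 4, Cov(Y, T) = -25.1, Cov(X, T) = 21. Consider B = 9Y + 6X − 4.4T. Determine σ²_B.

σ²_B = a²·σ²_Y + b²·σ²_X + c²·σ²_T + 2ab·Cov(Y, X) + 2ac·Cov(Y, T) + 2bc·Cov(X, T), with a = 9, b = 6, c = -4.4.
= 3191.4 + 936 + 1082.224 + 432 + 1987.92 + (-1108.8)
= 6520.744.

σ²_B = 6520.744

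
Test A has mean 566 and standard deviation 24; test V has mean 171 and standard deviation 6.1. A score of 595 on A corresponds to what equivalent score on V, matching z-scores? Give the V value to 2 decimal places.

V = 178.37

z = (595 − 566)/24 ≈ 1.2083.
V = 171 + z·6.1 = 171 + (595 − 566)·6.1/24 ≈ 178.37.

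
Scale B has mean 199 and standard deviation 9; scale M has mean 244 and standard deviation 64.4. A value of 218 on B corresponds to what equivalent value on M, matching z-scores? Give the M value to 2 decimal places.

z = (218 − 199)/9 ≈ 2.1111.
M = 244 + z·64.4 = 244 + (218 − 199)·64.4/9 ≈ 379.96.

M = 379.96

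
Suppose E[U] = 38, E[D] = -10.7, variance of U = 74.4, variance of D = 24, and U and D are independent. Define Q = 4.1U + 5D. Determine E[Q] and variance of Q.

E[Q] = 102.3, variance of Q = 1850.664

E[Q] = 4.1·E[U] + 5·E[D] = 4.1·38 + 5·(-10.7) = 102.3.
variance of Q = a²·variance of U + b²·variance of D + 2ab·Cov[U, D] with a = 4.1, b = 5.
Independence gives Cov[U, D] = 0.
= 4.1²·74.4 + 5²·24 + 2·4.1·5·0
= 1250.664 + 600 + 0 = 1850.664.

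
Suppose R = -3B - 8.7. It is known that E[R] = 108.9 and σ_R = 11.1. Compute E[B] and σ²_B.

E[B] = -39.2, σ²_B = 13.69

From R = -3B - 8.7: E[R] = a·E[B] + b, so E[B] = (E[R] − b)/a = (108.9 − (-8.7))/(-3) = -39.2.
σ²_R = 11.1² = 123.21.
σ²_R = a²·σ²_B, so σ²_B = 123.21/(-3)² = 13.69.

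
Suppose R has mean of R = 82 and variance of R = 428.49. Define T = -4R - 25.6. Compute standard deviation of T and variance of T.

T = -4R - 25.6 is linear with a = -4, b = -25.6.
standard deviation of R = √428.49 = 20.7.
standard deviation of T = |a|·standard deviation of R = |-4|·20.7 = 82.8.
variance of T = a²·variance of R = (-4)²·428.49 = 6855.84 (the additive constant -25.6 does not affect variance).

standard deviation of T = 82.8, variance of T = 6855.84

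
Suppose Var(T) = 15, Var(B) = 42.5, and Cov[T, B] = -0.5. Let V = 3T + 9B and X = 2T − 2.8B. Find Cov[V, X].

Cov[V, X] = -985.8

By bilinearity, Cov[V, X] = ac·Var(T) + bd·Var(B) + (ad+bc)·Cov[T, B], with a=3, b=9, c=2, d=-2.8.
ac·Var(T) = 3·2·15 = 90
bd·Var(B) = 9·(-2.8)·42.5 = -1071
(ad+bc)·Cov[T, B] = (9.6)·(-0.5) = -4.8
Cov[V, X] = 90 + (-1071) + (-4.8) = -985.8.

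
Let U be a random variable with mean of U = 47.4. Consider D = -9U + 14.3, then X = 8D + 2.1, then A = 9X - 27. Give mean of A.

mean of D = (-9)·47.4 + 14.3 = -412.3.
mean of X = 8·(-412.3) + 2.1 = -3296.3.
mean of A = 9·(-3296.3) + (-27) = -29693.7.

mean of A = -29693.7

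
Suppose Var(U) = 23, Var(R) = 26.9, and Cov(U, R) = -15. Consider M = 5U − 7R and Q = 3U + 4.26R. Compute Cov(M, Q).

Cov(M, Q) = -461.658

By bilinearity, Cov(M, Q) = ac·Var(U) + bd·Var(R) + (ad+bc)·Cov(U, R), with a=5, b=-7, c=3, d=4.26.
ac·Var(U) = 5·3·23 = 345
bd·Var(R) = (-7)·4.26·26.9 = -802.158
(ad+bc)·Cov(U, R) = (0.3)·(-15) = -4.5
Cov(M, Q) = 345 + (-802.158) + (-4.5) = -461.658.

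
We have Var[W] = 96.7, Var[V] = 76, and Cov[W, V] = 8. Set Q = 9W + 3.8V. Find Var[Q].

Var[Q] = a²·Var[W] + b²·Var[V] + 2ab·Cov[W, V] with a = 9, b = 3.8.
= 9²·96.7 + 3.8²·76 + 2·9·3.8·8
= 7832.7 + 1097.44 + 547.2 = 9477.34.

Var[Q] = 9477.34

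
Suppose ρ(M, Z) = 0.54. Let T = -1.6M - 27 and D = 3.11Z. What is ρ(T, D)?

Linear rescalings preserve |correlation|; the slopes -1.6 and 3.11 have opposite signs, so the correlation flips sign: ρ(T, D) = −ρ(M, Z) = -0.54.

ρ(T, D) = -0.54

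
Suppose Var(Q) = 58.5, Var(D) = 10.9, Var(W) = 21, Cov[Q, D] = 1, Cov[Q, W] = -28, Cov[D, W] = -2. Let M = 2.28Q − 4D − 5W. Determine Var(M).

Var(M) = 1543.6664

Var(M) = a²·Var(Q) + b²·Var(D) + c²·Var(W) + 2ab·Cov[Q, D] + 2ac·Cov[Q, W] + 2bc·Cov[D, W], with a = 2.28, b = -4, c = -5.
= 304.1064 + 174.4 + 525 + (-18.24) + 638.4 + (-80)
= 1543.6664.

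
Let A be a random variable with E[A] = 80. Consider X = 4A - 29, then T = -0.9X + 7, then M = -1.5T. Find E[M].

E[X] = 4·80 + (-29) = 291.
E[T] = (-0.9)·291 + 7 = -254.9.
E[M] = (-1.5)·(-254.9) = 382.35.

E[M] = 382.35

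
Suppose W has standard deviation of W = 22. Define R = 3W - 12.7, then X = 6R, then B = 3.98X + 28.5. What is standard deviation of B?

standard deviation of B = 1576.08

standard deviation of R = |3|·22 = 66.
standard deviation of X = |6|·66 = 396.
standard deviation of B = |3.98|·396 = 1576.08.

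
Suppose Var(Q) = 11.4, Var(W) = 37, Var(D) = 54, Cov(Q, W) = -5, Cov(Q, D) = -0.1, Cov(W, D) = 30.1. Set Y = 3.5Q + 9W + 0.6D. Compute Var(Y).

Var(Y) = a²·Var(Q) + b²·Var(W) + c²·Var(D) + 2ab·Cov(Q, W) + 2ac·Cov(Q, D) + 2bc·Cov(W, D), with a = 3.5, b = 9, c = 0.6.
= 139.65 + 2997 + 19.44 + (-315) + (-0.42) + 325.08
= 3165.75.

Var(Y) = 3165.75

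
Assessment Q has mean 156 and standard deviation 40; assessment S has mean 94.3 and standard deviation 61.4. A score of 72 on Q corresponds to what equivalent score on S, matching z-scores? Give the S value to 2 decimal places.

z = (72 − 156)/40 = -2.1.
S = 94.3 + z·61.4 = 94.3 + (72 − 156)·61.4/40 = -34.64.

S = -34.64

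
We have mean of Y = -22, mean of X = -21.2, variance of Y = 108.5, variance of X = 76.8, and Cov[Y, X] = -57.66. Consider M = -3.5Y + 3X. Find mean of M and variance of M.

mean of M = (-3.5)·mean of Y + 3·mean of X = (-3.5)·(-22) + 3·(-21.2) = 13.4.
variance of M = a²·variance of Y + b²·variance of X + 2ab·Cov[Y, X] with a = -3.5, b = 3.
= (-3.5)²·108.5 + 3²·76.8 + 2·(-3.5)·3·(-57.66)
= 1329.125 + 691.2 + 1210.86 = 3231.185.

mean of M = 13.4, variance of M = 3231.185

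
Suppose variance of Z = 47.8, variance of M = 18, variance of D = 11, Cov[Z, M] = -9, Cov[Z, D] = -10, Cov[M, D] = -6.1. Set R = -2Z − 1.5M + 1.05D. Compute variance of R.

variance of R = 251.0425

variance of R = a²·variance of Z + b²·variance of M + c²·variance of D + 2ab·Cov[Z, M] + 2ac·Cov[Z, D] + 2bc·Cov[M, D], with a = -2, b = -1.5, c = 1.05.
= 191.2 + 40.5 + 12.1275 + (-54) + 42 + 19.215
= 251.0425.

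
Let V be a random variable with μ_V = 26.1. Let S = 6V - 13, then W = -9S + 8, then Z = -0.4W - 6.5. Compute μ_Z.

μ_S = 6·26.1 + (-13) = 143.6.
μ_W = (-9)·143.6 + 8 = -1284.4.
μ_Z = (-0.4)·(-1284.4) + (-6.5) = 507.26.

μ_Z = 507.26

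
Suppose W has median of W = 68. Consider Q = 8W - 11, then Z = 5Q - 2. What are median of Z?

median of Z = 2663

median of Q = 8·68 + (-11) = 533.
median of Z = 5·533 + (-2) = 2663.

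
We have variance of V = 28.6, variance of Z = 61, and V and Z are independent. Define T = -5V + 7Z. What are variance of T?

variance of T = a²·variance of V + b²·variance of Z + 2ab·Cov[V, Z] with a = -5, b = 7.
Independence gives Cov[V, Z] = 0.
= (-5)²·28.6 + 7²·61 + 2·(-5)·7·0
= 715 + 2989 + 0 = 3704.

variance of T = 3704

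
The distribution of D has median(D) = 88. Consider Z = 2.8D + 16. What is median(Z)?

A linear map preserves order up to sign, so median(Z) = a·median(D) + b = 2.8·88 + 16 = 262.4.

median(Z) = 262.4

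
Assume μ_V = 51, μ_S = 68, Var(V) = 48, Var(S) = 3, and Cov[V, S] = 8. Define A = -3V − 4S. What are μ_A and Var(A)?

μ_A = -425, Var(A) = 672

μ_A = (-3)·μ_V + (-4)·μ_S = (-3)·51 + (-4)·68 = -425.
Var(A) = a²·Var(V) + b²·Var(S) + 2ab·Cov[V, S] with a = -3, b = -4.
= (-3)²·48 + (-4)²·3 + 2·(-3)·(-4)·8
= 432 + 48 + 192 = 672.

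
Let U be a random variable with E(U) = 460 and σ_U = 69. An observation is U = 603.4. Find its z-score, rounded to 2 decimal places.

z = (U − E(U)) / σ_U = (603.4 − 460) / 69 ≈ 2.08.

z = 2.08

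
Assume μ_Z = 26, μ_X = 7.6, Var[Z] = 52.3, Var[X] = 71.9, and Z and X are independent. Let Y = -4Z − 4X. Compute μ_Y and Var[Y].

μ_Y = (-4)·μ_Z + (-4)·μ_X = (-4)·26 + (-4)·7.6 = -134.4.
Var[Y] = a²·Var[Z] + b²·Var[X] + 2ab·covariance of Z and X with a = -4, b = -4.
Independence gives covariance of Z and X = 0.
= (-4)²·52.3 + (-4)²·71.9 + 2·(-4)·(-4)·0
= 836.8 + 1150.4 + 0 = 1987.2.

μ_Y = -134.4, Var[Y] = 1987.2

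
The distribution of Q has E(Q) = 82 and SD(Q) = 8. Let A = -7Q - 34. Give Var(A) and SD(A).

Var(A) = 3136, SD(A) = 56

A = -7Q - 34 is linear with a = -7, b = -34.
Var(Q) = 8² = 64.
Var(A) = a²·Var(Q) = (-7)²·64 = 3136 (the additive constant -34 does not affect variance).
SD(A) = |a|·SD(Q) = |-7|·8 = 56.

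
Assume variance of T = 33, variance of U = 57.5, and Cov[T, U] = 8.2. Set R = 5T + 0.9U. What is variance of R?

variance of R = a²·variance of T + b²·variance of U + 2ab·Cov[T, U] with a = 5, b = 0.9.
= 5²·33 + 0.9²·57.5 + 2·5·0.9·8.2
= 825 + 46.575 + 73.8 = 945.375.

variance of R = 945.375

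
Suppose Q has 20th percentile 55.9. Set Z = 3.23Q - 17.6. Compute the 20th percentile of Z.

Since a = 3.23 > 0 the transformation is increasing, so the 20th percentile of Z = a·(P_{20} of Q) + b = 3.23·55.9 + (-17.6) = 162.957.

20th percentile of Z = 162.957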